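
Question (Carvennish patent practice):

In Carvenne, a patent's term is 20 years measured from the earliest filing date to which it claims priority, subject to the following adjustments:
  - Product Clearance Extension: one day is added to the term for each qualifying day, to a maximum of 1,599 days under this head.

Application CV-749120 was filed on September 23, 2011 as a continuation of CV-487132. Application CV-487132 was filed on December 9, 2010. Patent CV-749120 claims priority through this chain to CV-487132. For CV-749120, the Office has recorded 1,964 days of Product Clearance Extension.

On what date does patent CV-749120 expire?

Earliest priority filing: 9 December 2010.
Base term: 9 December 2010 + 20 years → 9 December 2030.
Product Clearance Extension: 1964 days claimed exceeds the 1599-day cap, so +1599 days → 26 April 2035.

2035-04-26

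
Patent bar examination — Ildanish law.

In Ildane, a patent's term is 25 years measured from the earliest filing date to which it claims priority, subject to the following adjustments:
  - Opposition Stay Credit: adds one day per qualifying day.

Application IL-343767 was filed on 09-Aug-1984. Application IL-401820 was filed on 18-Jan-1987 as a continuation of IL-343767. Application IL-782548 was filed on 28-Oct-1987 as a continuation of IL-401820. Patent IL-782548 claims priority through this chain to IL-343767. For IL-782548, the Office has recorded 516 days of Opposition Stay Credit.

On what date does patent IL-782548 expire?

Earliest priority filing: 9 August 1984.
Base term: 9 August 1984 + 25 years → 9 August 2009.
Opposition Stay Credit: +516 days → 7 January 2011.

2011-01-07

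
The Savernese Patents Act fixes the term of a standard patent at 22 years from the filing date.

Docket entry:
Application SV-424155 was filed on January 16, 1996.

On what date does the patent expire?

Filing date + 22 years → 16 January 2018.

2018-01-16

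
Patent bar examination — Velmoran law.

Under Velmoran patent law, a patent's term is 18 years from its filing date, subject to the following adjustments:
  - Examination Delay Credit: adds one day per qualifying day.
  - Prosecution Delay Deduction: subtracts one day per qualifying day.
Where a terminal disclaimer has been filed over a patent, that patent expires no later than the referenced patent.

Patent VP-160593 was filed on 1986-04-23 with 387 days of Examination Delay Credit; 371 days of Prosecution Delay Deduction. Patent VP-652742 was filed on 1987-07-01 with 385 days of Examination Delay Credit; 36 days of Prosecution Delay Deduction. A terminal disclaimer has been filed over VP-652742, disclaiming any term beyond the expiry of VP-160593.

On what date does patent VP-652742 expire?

Natural term of VP-652742:
  Base: filing + 18 years → 1 July 2005.
  Examination Delay Credit: +385 days → 21 July 2006.
  Prosecution Delay Deduction: −36 days → 15 June 2006.
Expiry of referenced patent VP-160593:
  Base: filing + 18 years → 23 April 2004.
  Examination Delay Credit: +387 days → 15 May 2005.
  Prosecution Delay Deduction: −371 days → 9 May 2004.
Terminal disclaimer: VP-652742 expires on the earlier of 15 June 2006 and 9 May 2004.

2004-05-09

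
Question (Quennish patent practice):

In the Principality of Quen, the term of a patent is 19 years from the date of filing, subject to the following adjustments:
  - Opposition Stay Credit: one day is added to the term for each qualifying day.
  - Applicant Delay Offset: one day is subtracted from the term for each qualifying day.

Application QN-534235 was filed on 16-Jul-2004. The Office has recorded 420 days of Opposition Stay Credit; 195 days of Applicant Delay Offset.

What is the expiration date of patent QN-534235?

2024-02-26

Base term: filing date + 19 years → 16 July 2023.
Opposition Stay Credit: +420 days → 8 September 2024.
Applicant Delay Offset: −195 days → 26 February 2024.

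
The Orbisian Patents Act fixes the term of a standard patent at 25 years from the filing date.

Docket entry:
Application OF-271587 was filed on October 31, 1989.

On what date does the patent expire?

Filing date + 25 years → 31 October 2014.

October 31, 2014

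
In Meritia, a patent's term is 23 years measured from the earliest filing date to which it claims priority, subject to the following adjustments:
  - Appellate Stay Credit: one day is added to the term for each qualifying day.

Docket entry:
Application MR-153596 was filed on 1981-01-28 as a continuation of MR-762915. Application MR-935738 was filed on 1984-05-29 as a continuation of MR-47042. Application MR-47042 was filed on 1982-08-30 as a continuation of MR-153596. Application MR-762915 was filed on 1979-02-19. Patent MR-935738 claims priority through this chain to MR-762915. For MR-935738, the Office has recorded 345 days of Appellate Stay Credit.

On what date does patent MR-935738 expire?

Earliest priority filing: 19 February 1979.
Base term: 19 February 1979 + 23 years → 19 February 2002.
Appellate Stay Credit: +345 days → 30 January 2003.

2003-01-30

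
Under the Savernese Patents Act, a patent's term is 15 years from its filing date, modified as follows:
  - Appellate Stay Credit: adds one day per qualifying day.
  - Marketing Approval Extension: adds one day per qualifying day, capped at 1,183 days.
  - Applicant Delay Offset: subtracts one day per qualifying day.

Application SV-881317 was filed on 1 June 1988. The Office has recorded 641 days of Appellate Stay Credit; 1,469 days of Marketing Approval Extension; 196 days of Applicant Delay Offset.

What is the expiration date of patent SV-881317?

2007-11-15

Base term: filing date + 15 years → 1 June 2003.
Appellate Stay Credit: +641 days → 3 March 2005.
Marketing Approval Extension: 1469 days claimed exceeds the 1183-day cap, so +1183 days → 29 May 2008.
Applicant Delay Offset: −196 days → 15 November 2007.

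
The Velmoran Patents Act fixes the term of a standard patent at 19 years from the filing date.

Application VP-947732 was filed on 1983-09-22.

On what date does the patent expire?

September 22, 2002

Filing date + 19 years → 22 September 2002.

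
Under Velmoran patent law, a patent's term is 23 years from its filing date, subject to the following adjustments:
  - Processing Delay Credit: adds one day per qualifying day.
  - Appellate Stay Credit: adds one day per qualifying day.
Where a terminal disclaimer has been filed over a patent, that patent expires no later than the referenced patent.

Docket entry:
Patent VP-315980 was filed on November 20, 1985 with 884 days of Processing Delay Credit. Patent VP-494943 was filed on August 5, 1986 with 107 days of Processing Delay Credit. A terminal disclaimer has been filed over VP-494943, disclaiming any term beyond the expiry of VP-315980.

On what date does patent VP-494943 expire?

November 20, 2009

Natural term of VP-494943:
  Base: filing + 23 years → 5 August 2009.
  Processing Delay Credit: +107 days → 20 November 2009.
Expiry of referenced patent VP-315980:
  Base: filing + 23 years → 20 November 2008.
  Processing Delay Credit: +884 days → 23 April 2011.
Terminal disclaimer: VP-494943 expires on the earlier of 20 November 2009 and 23 April 2011.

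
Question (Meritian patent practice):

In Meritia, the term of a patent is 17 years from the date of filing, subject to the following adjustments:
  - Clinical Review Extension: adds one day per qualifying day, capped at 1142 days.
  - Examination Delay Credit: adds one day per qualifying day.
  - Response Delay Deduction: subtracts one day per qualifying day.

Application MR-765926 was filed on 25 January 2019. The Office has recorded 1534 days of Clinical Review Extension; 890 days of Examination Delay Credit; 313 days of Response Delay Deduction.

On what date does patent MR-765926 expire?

Base term: filing date + 17 years → 25 January 2036.
Clinical Review Extension: 1534 days claimed exceeds the 1142-day cap, so +1142 days → 12 March 2039.
Examination Delay Credit: +890 days → 18 August 2041.
Response Delay Deduction: −313 days → 9 October 2040.

2040-10-09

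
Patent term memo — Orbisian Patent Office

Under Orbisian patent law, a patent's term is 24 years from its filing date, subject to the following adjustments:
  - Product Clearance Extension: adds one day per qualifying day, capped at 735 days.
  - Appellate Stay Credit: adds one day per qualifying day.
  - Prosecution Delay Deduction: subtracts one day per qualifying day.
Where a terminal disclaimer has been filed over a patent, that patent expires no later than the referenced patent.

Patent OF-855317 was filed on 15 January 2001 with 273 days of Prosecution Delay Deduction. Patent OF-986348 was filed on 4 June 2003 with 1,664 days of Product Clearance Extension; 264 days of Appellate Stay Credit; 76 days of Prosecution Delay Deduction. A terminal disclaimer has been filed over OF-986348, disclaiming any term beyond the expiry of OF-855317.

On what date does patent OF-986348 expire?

2024-04-17

Natural term of OF-986348:
  Base: filing + 24 years → 4 June 2027.
  Product Clearance Extension: 1664 days claimed exceeds the 735-day cap, so +735 days → 8 June 2029.
  Appellate Stay Credit: +264 days → 27 February 2030.
  Prosecution Delay Deduction: −76 days → 13 December 2029.
Expiry of referenced patent OF-855317:
  Base: filing + 24 years → 15 January 2025.
  Prosecution Delay Deduction: −273 days → 17 April 2024.
Terminal disclaimer: OF-986348 expires on the earlier of 13 December 2029 and 17 April 2024.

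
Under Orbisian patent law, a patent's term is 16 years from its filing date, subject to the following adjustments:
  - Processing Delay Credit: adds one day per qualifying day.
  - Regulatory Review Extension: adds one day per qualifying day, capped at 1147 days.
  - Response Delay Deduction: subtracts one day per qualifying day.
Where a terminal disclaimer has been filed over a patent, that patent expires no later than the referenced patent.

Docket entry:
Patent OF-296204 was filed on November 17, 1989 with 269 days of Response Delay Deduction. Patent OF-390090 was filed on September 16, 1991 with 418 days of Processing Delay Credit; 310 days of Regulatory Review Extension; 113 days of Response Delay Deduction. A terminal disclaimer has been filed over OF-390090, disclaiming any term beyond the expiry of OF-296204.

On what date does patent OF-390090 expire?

February 21, 2005

Natural term of OF-390090:
  Base: filing + 16 years → 16 September 2007.
  Processing Delay Credit: +418 days → 7 November 2008.
  Regulatory Review Extension: 310 days (within the 1147-day cap) → +310 days → 13 September 2009.
  Response Delay Deduction: −113 days → 23 May 2009.
Expiry of referenced patent OF-296204:
  Base: filing + 16 years → 17 November 2005.
  Response Delay Deduction: −269 days → 21 February 2005.
Terminal disclaimer: OF-390090 expires on the earlier of 23 May 2009 and 21 February 2005.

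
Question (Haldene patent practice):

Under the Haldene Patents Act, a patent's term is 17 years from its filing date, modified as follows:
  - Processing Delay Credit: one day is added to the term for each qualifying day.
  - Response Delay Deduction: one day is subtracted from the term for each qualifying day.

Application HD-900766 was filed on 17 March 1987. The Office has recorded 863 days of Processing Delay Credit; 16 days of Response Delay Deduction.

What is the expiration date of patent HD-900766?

Base term: filing date + 17 years → 17 March 2004.
Processing Delay Credit: +863 days → 28 July 2006.
Response Delay Deduction: −16 days → 12 July 2006.

July 12, 2006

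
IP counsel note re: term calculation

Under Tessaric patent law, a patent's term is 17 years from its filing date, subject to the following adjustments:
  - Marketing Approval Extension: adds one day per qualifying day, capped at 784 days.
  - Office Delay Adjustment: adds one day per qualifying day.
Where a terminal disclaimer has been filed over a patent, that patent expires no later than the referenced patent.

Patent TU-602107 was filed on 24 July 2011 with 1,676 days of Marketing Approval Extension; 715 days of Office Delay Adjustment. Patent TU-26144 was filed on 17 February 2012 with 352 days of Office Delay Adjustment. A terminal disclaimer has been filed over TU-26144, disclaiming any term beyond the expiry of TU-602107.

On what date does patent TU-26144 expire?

2030-02-04

Natural term of TU-26144:
  Base: filing + 17 years → 17 February 2029.
  Office Delay Adjustment: +352 days → 4 February 2030.
Expiry of referenced patent TU-602107:
  Base: filing + 17 years → 24 July 2028.
  Marketing Approval Extension: 1676 days claimed exceeds the 784-day cap, so +784 days → 16 September 2030.
  Office Delay Adjustment: +715 days → 31 August 2032.
Terminal disclaimer: TU-26144 expires on the earlier of 4 February 2030 and 31 August 2032.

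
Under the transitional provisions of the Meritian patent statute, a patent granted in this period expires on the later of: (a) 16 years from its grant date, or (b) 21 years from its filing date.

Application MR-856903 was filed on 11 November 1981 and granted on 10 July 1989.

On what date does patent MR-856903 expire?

(a) grant + 16 years → 10 July 2005.
(b) filing + 21 years → 11 November 2002.
Later of the two: 10 July 2005.

2005-07-10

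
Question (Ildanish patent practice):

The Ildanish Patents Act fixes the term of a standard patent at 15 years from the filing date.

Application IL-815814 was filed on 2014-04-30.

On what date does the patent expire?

April 30, 2029

Filing date + 15 years → 30 April 2029.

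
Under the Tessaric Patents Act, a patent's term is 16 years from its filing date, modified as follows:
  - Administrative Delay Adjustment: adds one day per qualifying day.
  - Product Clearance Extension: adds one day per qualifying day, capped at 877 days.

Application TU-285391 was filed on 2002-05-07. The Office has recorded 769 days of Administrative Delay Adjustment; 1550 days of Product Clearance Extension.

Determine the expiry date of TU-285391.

Base term: filing date + 16 years → 7 May 2018.
Administrative Delay Adjustment: +769 days → 14 June 2020.
Product Clearance Extension: 1550 days claimed exceeds the 877-day cap, so +877 days → 8 November 2022.

2022-11-08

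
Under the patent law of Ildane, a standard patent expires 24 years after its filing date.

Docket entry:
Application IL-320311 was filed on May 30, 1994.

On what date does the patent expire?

Filing date + 24 years → 30 May 2018.

May 30, 2018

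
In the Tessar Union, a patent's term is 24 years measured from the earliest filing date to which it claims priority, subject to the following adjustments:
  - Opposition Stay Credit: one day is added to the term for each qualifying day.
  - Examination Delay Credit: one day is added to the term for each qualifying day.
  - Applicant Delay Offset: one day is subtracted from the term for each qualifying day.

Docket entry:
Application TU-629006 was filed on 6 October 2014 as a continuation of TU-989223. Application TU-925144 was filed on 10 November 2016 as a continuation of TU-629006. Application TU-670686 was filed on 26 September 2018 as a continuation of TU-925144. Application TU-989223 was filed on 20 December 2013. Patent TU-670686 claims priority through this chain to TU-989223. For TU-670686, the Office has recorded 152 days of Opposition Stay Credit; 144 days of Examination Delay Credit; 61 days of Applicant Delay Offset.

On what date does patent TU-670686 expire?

2038-08-12

Earliest priority filing: 20 December 2013.
Base term: 20 December 2013 + 24 years → 20 December 2037.
Opposition Stay Credit: +152 days → 21 May 2038.
Examination Delay Credit: +144 days → 12 October 2038.
Applicant Delay Offset: −61 days → 12 August 2038.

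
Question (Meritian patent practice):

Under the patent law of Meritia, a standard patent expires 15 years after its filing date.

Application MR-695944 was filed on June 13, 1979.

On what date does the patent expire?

Filing date + 15 years → 13 June 1994.

1994-06-13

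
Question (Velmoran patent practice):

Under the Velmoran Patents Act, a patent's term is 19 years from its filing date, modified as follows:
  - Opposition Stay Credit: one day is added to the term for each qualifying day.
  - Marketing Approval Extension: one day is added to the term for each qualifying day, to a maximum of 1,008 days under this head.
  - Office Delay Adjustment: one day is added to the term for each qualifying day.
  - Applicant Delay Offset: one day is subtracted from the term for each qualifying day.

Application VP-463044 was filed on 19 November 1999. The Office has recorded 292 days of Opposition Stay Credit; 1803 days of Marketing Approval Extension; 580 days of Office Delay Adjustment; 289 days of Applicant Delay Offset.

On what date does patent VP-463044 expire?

2023-03-29

Base term: filing date + 19 years → 19 November 2018.
Opposition Stay Credit: +292 days → 7 September 2019.
Marketing Approval Extension: 1803 days claimed exceeds the 1008-day cap, so +1008 days → 11 June 2022.
Office Delay Adjustment: +580 days → 12 January 2024.
Applicant Delay Offset: −289 days → 29 March 2023.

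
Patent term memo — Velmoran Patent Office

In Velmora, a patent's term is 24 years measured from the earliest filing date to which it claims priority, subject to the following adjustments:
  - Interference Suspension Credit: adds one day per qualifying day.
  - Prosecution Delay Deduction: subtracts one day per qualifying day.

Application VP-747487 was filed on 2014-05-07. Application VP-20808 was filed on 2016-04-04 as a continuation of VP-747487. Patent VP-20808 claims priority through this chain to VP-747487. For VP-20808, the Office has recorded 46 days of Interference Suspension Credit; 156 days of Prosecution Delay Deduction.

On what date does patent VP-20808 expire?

2038-01-17

Earliest priority filing: 7 May 2014.
Base term: 7 May 2014 + 24 years → 7 May 2038.
Interference Suspension Credit: +46 days → 22 June 2038.
Prosecution Delay Deduction: −156 days → 17 January 2038.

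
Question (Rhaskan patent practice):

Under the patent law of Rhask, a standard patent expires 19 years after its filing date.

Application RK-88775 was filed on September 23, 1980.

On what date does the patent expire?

1999-09-23

Filing date + 19 years → 23 September 1999.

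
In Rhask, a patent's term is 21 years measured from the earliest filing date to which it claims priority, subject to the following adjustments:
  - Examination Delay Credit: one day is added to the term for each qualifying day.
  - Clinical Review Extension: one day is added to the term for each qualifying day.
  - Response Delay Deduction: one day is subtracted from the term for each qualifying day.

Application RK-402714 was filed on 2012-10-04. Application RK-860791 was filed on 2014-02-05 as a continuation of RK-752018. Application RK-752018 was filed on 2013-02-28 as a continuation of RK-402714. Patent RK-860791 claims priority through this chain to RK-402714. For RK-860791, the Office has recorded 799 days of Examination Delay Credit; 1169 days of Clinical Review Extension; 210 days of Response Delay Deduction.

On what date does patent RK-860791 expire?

Earliest priority filing: 4 October 2012.
Base term: 4 October 2012 + 21 years → 4 October 2033.
Examination Delay Credit: +799 days → 12 December 2035.
Clinical Review Extension: +1169 days → 23 February 2039.
Response Delay Deduction: −210 days → 28 July 2038.

2038-07-28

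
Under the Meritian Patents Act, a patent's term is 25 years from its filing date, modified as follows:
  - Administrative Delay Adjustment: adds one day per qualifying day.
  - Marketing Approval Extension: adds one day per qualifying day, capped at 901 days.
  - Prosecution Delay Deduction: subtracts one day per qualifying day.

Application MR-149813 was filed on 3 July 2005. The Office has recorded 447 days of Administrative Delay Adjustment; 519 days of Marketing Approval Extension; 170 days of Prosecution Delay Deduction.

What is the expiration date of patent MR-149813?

2032-09-06

Base term: filing date + 25 years → 3 July 2030.
Administrative Delay Adjustment: +447 days → 23 September 2031.
Marketing Approval Extension: 519 days (within the 901-day cap) → +519 days → 23 February 2033.
Prosecution Delay Deduction: −170 days → 6 September 2032.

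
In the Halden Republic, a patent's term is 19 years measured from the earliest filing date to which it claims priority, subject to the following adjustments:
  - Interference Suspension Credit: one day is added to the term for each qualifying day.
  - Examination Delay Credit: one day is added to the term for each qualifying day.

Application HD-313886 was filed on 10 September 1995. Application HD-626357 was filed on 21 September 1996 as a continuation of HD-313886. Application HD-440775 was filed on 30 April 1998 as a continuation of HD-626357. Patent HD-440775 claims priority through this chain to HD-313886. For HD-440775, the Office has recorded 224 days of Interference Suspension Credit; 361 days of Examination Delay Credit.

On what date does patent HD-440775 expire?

Earliest priority filing: 10 September 1995.
Base term: 10 September 1995 + 19 years → 10 September 2014.
Interference Suspension Credit: +224 days → 22 April 2015.
Examination Delay Credit: +361 days → 17 April 2016.

April 17, 2016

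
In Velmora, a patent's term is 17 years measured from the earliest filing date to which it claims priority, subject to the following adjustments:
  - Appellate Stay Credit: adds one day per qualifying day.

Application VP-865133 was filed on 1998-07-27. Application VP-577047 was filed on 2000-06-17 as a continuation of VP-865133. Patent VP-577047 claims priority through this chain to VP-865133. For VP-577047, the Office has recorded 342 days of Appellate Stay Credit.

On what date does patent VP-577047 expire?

2016-07-03

Earliest priority filing: 27 July 1998.
Base term: 27 July 1998 + 17 years → 27 July 2015.
Appellate Stay Credit: +342 days → 3 July 2016.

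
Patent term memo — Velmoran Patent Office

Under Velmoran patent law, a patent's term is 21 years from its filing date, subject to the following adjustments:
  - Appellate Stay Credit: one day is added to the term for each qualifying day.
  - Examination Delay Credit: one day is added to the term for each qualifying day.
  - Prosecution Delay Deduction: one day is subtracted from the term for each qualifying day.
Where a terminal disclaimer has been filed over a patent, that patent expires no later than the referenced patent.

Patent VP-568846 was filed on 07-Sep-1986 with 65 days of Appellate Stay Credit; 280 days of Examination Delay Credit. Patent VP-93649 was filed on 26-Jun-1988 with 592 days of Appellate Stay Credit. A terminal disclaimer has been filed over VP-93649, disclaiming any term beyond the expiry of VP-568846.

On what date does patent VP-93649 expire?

Natural term of VP-93649:
  Base: filing + 21 years → 26 June 2009.
  Appellate Stay Credit: +592 days → 8 February 2011.
Expiry of referenced patent VP-568846:
  Base: filing + 21 years → 7 September 2007.
  Appellate Stay Credit: +65 days → 11 November 2007.
  Examination Delay Credit: +280 days → 17 August 2008.
Terminal disclaimer: VP-93649 expires on the earlier of 8 February 2011 and 17 August 2008.

August 17, 2008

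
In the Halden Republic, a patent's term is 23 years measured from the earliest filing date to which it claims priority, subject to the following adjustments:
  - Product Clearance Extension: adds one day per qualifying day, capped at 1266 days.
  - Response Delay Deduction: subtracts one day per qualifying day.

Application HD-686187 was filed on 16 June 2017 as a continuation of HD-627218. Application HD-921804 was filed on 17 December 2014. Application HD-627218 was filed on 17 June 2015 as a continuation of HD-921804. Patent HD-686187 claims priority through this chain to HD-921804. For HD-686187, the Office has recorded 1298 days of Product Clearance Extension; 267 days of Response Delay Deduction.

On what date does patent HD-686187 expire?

Earliest priority filing: 17 December 2014.
Base term: 17 December 2014 + 23 years → 17 December 2037.
Product Clearance Extension: 1298 days claimed exceeds the 1266-day cap, so +1266 days → 5 June 2041.
Response Delay Deduction: −267 days → 11 September 2040.

September 11, 2040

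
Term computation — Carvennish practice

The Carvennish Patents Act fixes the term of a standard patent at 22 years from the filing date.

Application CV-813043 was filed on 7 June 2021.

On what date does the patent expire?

2043-06-07

Filing date + 22 years → 7 June 2043.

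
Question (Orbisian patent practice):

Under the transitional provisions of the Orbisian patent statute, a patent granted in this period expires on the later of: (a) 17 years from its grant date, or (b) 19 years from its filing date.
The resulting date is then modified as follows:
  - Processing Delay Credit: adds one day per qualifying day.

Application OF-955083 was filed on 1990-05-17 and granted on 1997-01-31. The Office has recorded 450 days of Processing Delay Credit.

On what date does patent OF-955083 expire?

(a) grant + 17 years → 31 January 2014.
(b) filing + 19 years → 17 May 2009.
Later of the two: 31 January 2014.
Processing Delay Credit: +450 days → 26 April 2015.

April 26, 2015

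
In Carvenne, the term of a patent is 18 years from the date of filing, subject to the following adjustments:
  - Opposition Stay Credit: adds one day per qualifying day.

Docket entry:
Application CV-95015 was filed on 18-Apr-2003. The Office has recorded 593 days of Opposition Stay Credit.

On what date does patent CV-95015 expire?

Base term: filing date + 18 years → 18 April 2021.
Opposition Stay Credit: +593 days → 2 December 2022.

2022-12-02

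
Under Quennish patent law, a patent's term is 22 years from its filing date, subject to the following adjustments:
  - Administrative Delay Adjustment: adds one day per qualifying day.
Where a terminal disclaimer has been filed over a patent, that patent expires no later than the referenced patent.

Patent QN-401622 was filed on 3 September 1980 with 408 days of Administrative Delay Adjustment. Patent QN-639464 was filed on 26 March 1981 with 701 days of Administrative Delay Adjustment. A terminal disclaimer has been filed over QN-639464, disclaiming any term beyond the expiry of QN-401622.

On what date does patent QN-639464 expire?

October 16, 2003

Natural term of QN-639464:
  Base: filing + 22 years → 26 March 2003.
  Administrative Delay Adjustment: +701 days → 24 February 2005.
Expiry of referenced patent QN-401622:
  Base: filing + 22 years → 3 September 2002.
  Administrative Delay Adjustment: +408 days → 16 October 2003.
Terminal disclaimer: QN-639464 expires on the earlier of 24 February 2005 and 16 October 2003.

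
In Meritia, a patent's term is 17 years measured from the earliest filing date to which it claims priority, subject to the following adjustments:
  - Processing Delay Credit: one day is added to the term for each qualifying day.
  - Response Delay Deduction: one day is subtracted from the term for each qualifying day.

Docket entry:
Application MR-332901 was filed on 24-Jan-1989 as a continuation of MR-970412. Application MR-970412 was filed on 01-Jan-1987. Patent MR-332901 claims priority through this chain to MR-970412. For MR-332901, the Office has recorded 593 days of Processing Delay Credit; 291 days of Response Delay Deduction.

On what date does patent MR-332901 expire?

Earliest priority filing: 1 January 1987.
Base term: 1 January 1987 + 17 years → 1 January 2004.
Processing Delay Credit: +593 days → 16 August 2005.
Response Delay Deduction: −291 days → 29 October 2004.

2004-10-29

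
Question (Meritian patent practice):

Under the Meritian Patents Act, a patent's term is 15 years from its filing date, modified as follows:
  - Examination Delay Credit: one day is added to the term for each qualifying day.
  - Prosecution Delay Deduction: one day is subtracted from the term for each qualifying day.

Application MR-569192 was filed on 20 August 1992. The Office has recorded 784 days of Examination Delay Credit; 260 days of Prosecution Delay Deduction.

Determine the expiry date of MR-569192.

Base term: filing date + 15 years → 20 August 2007.
Examination Delay Credit: +784 days → 12 October 2009.
Prosecution Delay Deduction: −260 days → 25 January 2009.

January 25, 2009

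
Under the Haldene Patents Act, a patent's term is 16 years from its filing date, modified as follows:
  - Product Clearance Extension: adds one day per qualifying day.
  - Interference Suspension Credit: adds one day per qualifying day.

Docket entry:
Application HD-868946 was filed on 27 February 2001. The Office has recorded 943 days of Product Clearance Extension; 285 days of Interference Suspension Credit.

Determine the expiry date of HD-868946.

2020-07-09

Base term: filing date + 16 years → 27 February 2017.
Product Clearance Extension: +943 days → 28 September 2019.
Interference Suspension Credit: +285 days → 9 July 2020.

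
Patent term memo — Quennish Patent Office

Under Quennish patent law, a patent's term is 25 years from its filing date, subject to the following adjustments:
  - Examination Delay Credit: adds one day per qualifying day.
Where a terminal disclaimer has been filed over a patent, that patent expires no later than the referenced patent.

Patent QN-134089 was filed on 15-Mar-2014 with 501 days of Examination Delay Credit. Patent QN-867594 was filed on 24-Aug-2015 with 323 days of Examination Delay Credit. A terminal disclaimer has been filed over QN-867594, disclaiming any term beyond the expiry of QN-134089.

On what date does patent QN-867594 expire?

July 28, 2040

Natural term of QN-867594:
  Base: filing + 25 years → 24 August 2040.
  Examination Delay Credit: +323 days → 13 July 2041.
Expiry of referenced patent QN-134089:
  Base: filing + 25 years → 15 March 2039.
  Examination Delay Credit: +501 days → 28 July 2040.
Terminal disclaimer: QN-867594 expires on the earlier of 13 July 2041 and 28 July 2040.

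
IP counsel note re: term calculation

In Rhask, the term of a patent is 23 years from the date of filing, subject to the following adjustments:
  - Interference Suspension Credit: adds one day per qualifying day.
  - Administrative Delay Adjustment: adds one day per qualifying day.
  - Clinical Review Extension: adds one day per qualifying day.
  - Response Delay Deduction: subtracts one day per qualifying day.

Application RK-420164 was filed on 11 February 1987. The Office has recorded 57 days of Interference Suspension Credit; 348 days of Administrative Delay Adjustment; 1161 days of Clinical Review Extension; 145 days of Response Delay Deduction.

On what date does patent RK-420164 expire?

Base term: filing date + 23 years → 11 February 2010.
Interference Suspension Credit: +57 days → 9 April 2010.
Administrative Delay Adjustment: +348 days → 23 March 2011.
Clinical Review Extension: +1161 days → 27 May 2014.
Response Delay Deduction: −145 days → 2 January 2014.

2014-01-02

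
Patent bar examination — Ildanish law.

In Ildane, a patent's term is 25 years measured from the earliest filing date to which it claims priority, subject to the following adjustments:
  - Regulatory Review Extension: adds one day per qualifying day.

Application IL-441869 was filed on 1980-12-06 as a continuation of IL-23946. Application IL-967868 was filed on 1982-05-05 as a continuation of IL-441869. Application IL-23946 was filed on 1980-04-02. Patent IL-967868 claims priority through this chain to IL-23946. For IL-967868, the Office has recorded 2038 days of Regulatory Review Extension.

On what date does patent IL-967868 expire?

2010-10-31

Earliest priority filing: 2 April 1980.
Base term: 2 April 1980 + 25 years → 2 April 2005.
Regulatory Review Extension: +2038 days → 31 October 2010.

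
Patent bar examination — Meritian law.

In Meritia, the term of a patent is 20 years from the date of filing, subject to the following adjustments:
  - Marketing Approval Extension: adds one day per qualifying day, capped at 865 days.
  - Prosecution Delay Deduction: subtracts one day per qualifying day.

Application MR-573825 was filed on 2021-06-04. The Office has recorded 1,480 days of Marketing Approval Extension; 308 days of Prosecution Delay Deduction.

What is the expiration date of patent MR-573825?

December 13, 2042

Base term: filing date + 20 years → 4 June 2041.
Marketing Approval Extension: 1480 days claimed exceeds the 865-day cap, so +865 days → 17 October 2043.
Prosecution Delay Deduction: −308 days → 13 December 2042.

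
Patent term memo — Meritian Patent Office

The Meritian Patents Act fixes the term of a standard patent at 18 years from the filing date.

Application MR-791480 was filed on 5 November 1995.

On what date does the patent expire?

Filing date + 18 years → 5 November 2013.

2013-11-05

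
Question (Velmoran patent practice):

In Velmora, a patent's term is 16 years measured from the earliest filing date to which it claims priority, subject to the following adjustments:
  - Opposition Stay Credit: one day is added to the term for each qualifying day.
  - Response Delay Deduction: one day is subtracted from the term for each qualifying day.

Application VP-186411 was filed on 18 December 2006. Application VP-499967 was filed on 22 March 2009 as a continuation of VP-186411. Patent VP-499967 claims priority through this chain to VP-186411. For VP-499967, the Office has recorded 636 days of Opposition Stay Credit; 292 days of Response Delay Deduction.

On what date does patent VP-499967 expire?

November 27, 2023

Earliest priority filing: 18 December 2006.
Base term: 18 December 2006 + 16 years → 18 December 2022.
Opposition Stay Credit: +636 days → 14 September 2024.
Response Delay Deduction: −292 days → 27 November 2023.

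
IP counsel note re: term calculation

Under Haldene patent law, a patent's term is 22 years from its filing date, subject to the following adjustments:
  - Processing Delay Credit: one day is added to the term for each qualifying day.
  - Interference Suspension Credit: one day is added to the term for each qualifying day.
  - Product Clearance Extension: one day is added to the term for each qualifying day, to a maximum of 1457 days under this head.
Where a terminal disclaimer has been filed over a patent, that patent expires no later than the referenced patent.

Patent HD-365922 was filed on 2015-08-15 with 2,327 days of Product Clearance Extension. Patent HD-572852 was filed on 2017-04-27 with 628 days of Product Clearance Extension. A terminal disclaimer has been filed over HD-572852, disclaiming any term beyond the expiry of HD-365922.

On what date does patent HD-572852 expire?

2041-01-14

Natural term of HD-572852:
  Base: filing + 22 years → 27 April 2039.
  Product Clearance Extension: 628 days (within the 1457-day cap) → +628 days → 14 January 2041.
Expiry of referenced patent HD-365922:
  Base: filing + 22 years → 15 August 2037.
  Product Clearance Extension: 2327 days claimed exceeds the 1457-day cap, so +1457 days → 11 August 2041.
Terminal disclaimer: HD-572852 expires on the earlier of 14 January 2041 and 11 August 2041.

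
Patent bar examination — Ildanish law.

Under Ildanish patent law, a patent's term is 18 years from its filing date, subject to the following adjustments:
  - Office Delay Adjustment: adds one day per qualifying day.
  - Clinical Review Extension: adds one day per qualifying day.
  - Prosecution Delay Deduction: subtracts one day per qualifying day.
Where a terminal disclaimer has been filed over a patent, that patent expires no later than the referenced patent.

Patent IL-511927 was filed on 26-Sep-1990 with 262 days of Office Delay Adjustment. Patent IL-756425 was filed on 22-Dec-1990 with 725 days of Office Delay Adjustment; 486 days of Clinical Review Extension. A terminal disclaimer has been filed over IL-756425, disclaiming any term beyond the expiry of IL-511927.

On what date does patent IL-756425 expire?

June 15, 2009

Natural term of IL-756425:
  Base: filing + 18 years → 22 December 2008.
  Office Delay Adjustment: +725 days → 17 December 2010.
  Clinical Review Extension: +486 days → 16 April 2012.
Expiry of referenced patent IL-511927:
  Base: filing + 18 years → 26 September 2008.
  Office Delay Adjustment: +262 days → 15 June 2009.
Terminal disclaimer: IL-756425 expires on the earlier of 16 April 2012 and 15 June 2009.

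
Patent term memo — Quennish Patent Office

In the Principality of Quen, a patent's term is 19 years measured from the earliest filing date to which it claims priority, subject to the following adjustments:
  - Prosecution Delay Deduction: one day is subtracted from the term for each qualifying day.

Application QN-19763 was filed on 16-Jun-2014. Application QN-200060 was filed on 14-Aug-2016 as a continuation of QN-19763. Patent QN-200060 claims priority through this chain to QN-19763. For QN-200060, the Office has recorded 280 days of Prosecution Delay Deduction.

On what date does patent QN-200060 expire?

Earliest priority filing: 16 June 2014.
Base term: 16 June 2014 + 19 years → 16 June 2033.
Prosecution Delay Deduction: −280 days → 9 September 2032.

September 9, 2032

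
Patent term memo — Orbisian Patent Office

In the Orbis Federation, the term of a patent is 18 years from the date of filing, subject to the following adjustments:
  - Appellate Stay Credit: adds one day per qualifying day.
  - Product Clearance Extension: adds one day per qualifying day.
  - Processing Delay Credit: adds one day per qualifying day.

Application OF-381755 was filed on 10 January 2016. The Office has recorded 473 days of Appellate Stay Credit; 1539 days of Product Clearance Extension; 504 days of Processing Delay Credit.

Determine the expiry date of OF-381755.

Base term: filing date + 18 years → 10 January 2034.
Appellate Stay Credit: +473 days → 28 April 2035.
Product Clearance Extension: +1539 days → 15 July 2039.
Processing Delay Credit: +504 days → 30 November 2040.

2040-11-30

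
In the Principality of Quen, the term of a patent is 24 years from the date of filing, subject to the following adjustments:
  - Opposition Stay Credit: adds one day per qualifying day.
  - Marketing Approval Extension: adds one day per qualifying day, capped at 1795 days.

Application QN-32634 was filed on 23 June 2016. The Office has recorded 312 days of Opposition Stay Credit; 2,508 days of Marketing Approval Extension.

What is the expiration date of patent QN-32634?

2046-03-31

Base term: filing date + 24 years → 23 June 2040.
Opposition Stay Credit: +312 days → 1 May 2041.
Marketing Approval Extension: 2508 days claimed exceeds the 1795-day cap, so +1795 days → 31 March 2046.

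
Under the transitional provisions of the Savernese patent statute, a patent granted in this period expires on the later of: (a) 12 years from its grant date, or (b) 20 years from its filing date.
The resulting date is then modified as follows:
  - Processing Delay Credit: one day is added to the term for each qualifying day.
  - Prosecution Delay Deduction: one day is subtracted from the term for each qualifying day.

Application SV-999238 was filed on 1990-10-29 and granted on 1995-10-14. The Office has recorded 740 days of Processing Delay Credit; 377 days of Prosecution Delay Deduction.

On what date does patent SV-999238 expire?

2011-10-27

(a) grant + 12 years → 14 October 2007.
(b) filing + 20 years → 29 October 2010.
Later of the two: 29 October 2010.
Processing Delay Credit: +740 days → 7 November 2012.
Prosecution Delay Deduction: −377 days → 27 October 2011.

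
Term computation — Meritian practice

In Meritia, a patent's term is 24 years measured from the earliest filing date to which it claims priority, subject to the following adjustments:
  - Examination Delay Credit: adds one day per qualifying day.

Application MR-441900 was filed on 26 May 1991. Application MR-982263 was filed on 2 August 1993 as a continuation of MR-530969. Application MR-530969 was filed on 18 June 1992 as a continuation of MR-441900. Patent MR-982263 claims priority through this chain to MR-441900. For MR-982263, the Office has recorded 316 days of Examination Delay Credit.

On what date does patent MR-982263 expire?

Earliest priority filing: 26 May 1991.
Base term: 26 May 1991 + 24 years → 26 May 2015.
Examination Delay Credit: +316 days → 6 April 2016.

2016-04-06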